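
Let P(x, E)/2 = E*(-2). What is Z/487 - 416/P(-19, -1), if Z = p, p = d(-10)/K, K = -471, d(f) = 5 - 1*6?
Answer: -23855207/229377 ≈ -104.00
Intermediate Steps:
d(f) = -1 (d(f) = 5 - 6 = -1)
P(x, E) = -4*E (P(x, E) = 2*(E*(-2)) = 2*(-2*E) = -4*E)
p = 1/471 (p = -1/(-471) = -1*(-1/471) = 1/471 ≈ 0.0021231)
Z = 1/471 ≈ 0.0021231
Z/487 - 416/P(-19, -1) = (1/471)/487 - 416/((-4*(-1))) = (1/471)*(1/487) - 416/4 = 1/229377 - 416*¼ = 1/229377 - 104 = -23855207/229377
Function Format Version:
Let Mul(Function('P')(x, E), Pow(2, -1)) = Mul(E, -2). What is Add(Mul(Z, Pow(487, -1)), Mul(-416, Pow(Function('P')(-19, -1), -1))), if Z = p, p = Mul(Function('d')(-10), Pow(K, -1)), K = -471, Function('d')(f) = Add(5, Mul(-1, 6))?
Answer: Rational(-23855207, 229377) ≈ -104.00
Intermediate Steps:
Function('d')(f) = -1 (Function('d')(f) = Add(5, -6) = -1)
Function('P')(x, E) = Mul(-4, E) (Function('P')(x, E) = Mul(2, Mul(E, -2)) = Mul(2, Mul(-2, E)) = Mul(-4, E))
p = Rational(1, 471) (p = Mul(-1, Pow(-471, -1)) = Mul(-1, Rational(-1, 471)) = Rational(1, 471) ≈ 0.0021231)
Z = Rational(1, 471) ≈ 0.0021231
Add(Mul(Z, Pow(487, -1)), Mul(-416, Pow(Function('P')(-19, -1), -1))) = Add(Mul(Rational(1, 471), Pow(487, -1)), Mul(-416, Pow(Mul(-4, -1), -1))) = Add(Mul(Rational(1, 471), Rational(1, 487)), Mul(-416, Pow(4, -1))) = Add(Rational(1, 229377), Mul(-416, Rational(1, 4))) = Add(Rational(1, 229377), -104) = Rational(-23855207, 229377)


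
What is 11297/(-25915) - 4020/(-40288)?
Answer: -87738809/261015880 ≈ -0.33614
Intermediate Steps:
11297/(-25915) - 4020/(-40288) = 11297*(-1/25915) - 4020*(-1/40288) = -11297/25915 + 1005/10072 = -87738809/261015880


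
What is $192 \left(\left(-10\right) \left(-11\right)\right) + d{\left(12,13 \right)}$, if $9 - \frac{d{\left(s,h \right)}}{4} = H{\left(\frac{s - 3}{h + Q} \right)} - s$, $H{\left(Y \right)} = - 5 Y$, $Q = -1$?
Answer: $21219$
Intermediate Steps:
$d{\left(s,h \right)} = 36 + 4 s + \frac{20 \left(-3 + s\right)}{-1 + h}$ ($d{\left(s,h \right)} = 36 - 4 \left(- 5 \frac{s - 3}{h - 1} - s\right) = 36 - 4 \left(- 5 \frac{-3 + s}{-1 + h} - s\right) = 36 - 4 \left(- \frac{5 \left(-3 + s\right)}{-1 + h} - s\right) = 36 - 4 \left(- s - \frac{5 \left(-3 + s\right)}{-1 + h}\right) = 36 + \left(4 s + \frac{20 \left(-3 + s\right)}{-1 + h}\right) = 36 + 4 s + \frac{20 \left(-3 + s\right)}{-1 + h}$)
$192 \left(\left(-10\right) \left(-11\right)\right) + d{\left(12,13 \right)} = 192 \left(\left(-10\right) \left(-11\right)\right) + \frac{4 \left(-15 + 5 \cdot 12 + \left(-1 + 13\right) \left(9 + 12\right)\right)}{-1 + 13} = 192 \cdot 110 + \frac{4 \left(-15 + 60 + 12 \cdot 21\right)}{12} = 21120 + 4 \cdot \frac{1}{12} \left(-15 + 60 + 252\right) = 21120 + 4 \cdot \frac{1}{12} \cdot 297 = 21120 + 99 = 21219$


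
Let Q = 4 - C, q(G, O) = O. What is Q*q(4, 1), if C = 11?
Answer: -7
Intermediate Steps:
Q = -7 (Q = 4 - 1*11 = 4 - 11 = -7)
Q*q(4, 1) = -7*1 = -7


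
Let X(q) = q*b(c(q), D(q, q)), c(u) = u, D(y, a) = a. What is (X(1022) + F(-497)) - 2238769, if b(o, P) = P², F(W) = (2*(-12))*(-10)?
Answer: 1065224119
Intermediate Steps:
F(W) = 240 (F(W) = -24*(-10) = 240)
X(q) = q³ (X(q) = q*q² = q³)
(X(1022) + F(-497)) - 2238769 = (1022³ + 240) - 2238769 = (1067462648 + 240) - 2238769 = 1067462888 - 2238769 = 1065224119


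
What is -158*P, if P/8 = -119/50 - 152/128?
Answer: 112733/25 ≈ 4509.3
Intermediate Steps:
P = -1427/50 (P = 8*(-119/50 - 152/128) = 8*(-119*1/50 - 152*1/128) = 8*(-119/50 - 19/16) = 8*(-1427/400) = -1427/50 ≈ -28.540)
-158*P = -158*(-1427/50) = 112733/25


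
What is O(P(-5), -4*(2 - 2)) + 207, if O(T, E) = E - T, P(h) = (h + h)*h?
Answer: 157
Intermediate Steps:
P(h) = 2*h**2 (P(h) = (2*h)*h = 2*h**2)
O(P(-5), -4*(2 - 2)) + 207 = (-4*(2 - 2) - 2*(-5)**2) + 207 = (-4*0 - 2*25) + 207 = (0 - 1*50) + 207 = (0 - 50) + 207 = -50 + 207 = 157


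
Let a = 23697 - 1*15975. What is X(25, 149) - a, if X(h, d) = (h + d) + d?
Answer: -7399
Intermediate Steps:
a = 7722 (a = 23697 - 15975 = 7722)
X(h, d) = h + 2*d (X(h, d) = (d + h) + d = h + 2*d)
X(25, 149) - a = (25 + 2*149) - 1*7722 = (25 + 298) - 7722 = 323 - 7722 = -7399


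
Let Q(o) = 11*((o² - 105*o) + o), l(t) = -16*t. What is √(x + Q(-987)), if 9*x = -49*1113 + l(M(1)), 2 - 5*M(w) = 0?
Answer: √2663758490/15 ≈ 3440.8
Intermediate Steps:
M(w) = ⅖ (M(w) = ⅖ - ⅕*0 = ⅖ + 0 = ⅖)
Q(o) = -1144*o + 11*o² (Q(o) = 11*(o² - 104*o) = -1144*o + 11*o²)
x = -272717/45 (x = (-49*1113 - 16*⅖)/9 = (-54537 - 32/5)/9 = (⅑)*(-272717/5) = -272717/45 ≈ -6060.4)
√(x + Q(-987)) = √(-272717/45 + 11*(-987)*(-104 - 987)) = √(-272717/45 + 11*(-987)*(-1091)) = √(-272717/45 + 11844987) = √(532751698/45) = √2663758490/15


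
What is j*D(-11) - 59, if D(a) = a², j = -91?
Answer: -11070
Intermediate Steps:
j*D(-11) - 59 = -91*(-11)² - 59 = -91*121 - 59 = -11011 - 59 = -11070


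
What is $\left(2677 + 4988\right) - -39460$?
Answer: $47125$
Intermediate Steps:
$\left(2677 + 4988\right) - -39460 = 7665 + 39460 = 47125$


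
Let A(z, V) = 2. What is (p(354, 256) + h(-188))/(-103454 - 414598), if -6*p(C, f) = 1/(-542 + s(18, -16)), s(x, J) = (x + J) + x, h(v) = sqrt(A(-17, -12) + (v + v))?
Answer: -1/1622538864 - I*sqrt(374)/518052 ≈ -6.1632e-10 - 3.733e-5*I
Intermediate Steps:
h(v) = sqrt(2 + 2*v) (h(v) = sqrt(2 + (v + v)) = sqrt(2 + 2*v))
s(x, J) = J + 2*x (s(x, J) = (J + x) + x = J + 2*x)
p(C, f) = 1/3132 (p(C, f) = -1/(6*(-542 + (-16 + 2*18))) = -1/(6*(-542 + (-16 + 36))) = -1/(6*(-542 + 20)) = -1/6/(-522) = -1/6*(-1/522) = 1/3132)
(p(354, 256) + h(-188))/(-103454 - 414598) = (1/3132 + sqrt(2 + 2*(-188)))/(-103454 - 414598) = (1/3132 + sqrt(2 - 376))/(-518052) = (1/3132 + sqrt(-374))*(-1/518052) = (1/3132 + I*sqrt(374))*(-1/518052) = -1/1622538864 - I*sqrt(374)/518052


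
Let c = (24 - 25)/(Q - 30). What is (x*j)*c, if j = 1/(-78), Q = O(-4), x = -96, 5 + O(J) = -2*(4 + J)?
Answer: 16/455 ≈ 0.035165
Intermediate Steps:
O(J) = -13 - 2*J (O(J) = -5 - 2*(4 + J) = -5 + (-8 - 2*J) = -13 - 2*J)
Q = -5 (Q = -13 - 2*(-4) = -13 + 8 = -5)
j = -1/78 ≈ -0.012821
c = 1/35 (c = (24 - 25)/(-5 - 30) = -1/(-35) = -1*(-1/35) = 1/35 ≈ 0.028571)
(x*j)*c = -96*(-1/78)*(1/35) = (16/13)*(1/35) = 16/455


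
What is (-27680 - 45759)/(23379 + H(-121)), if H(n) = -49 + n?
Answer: -73439/23209 ≈ -3.1642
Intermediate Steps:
(-27680 - 45759)/(23379 + H(-121)) = (-27680 - 45759)/(23379 + (-49 - 121)) = -73439/(23379 - 170) = -73439/23209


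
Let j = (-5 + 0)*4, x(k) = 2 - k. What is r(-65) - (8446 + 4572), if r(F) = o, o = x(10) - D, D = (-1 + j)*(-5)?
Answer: -13131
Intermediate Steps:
j = -20 (j = -5*4 = -20)
D = 105 (D = (-1 - 20)*(-5) = -21*(-5) = 105)
o = -113 (o = (2 - 1*10) - 1*105 = (2 - 10) - 105 = -8 - 105 = -113)
r(F) = -113
r(-65) - (8446 + 4572) = -113 - (8446 + 4572) = -113 - 1*13018 = -113 - 13018 = -13131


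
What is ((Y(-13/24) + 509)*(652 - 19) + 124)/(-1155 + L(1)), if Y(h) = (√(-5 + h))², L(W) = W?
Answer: -2550505/9232 ≈ -276.27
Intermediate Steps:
Y(h) = -5 + h
((Y(-13/24) + 509)*(652 - 19) + 124)/(-1155 + L(1)) = (((-5 - 13/24) + 509)*(652 - 19) + 124)/(-1155 + 1) = (((-5 - 13*1/24) + 509)*633 + 124)/(-1154) = -(((-5 - 13/24) + 509)*633 + 124)/1154 = -((-133/24 + 509)*633 + 124)/1154 = -((12083/24)*633 + 124)/1154 = -(2549513/8 + 124)/1154 = -1/1154*2550505/8 = -2550505/9232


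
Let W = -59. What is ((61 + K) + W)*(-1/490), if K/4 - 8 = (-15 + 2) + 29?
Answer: -1/5 ≈ -0.20000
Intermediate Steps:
K = 96 (K = 32 + 4*((-15 + 2) + 29) = 32 + 4*(-13 + 29) = 32 + 4*16 = 32 + 64 = 96)
((61 + K) + W)*(-1/490) = ((61 + 96) - 59)*(-1/490) = (157 - 59)*(-1*1/490) = 98*(-1/490) = -1/5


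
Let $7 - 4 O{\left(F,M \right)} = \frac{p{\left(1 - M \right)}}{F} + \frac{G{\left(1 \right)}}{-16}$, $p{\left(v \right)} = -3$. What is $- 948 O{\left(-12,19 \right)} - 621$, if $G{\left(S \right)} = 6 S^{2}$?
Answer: $- \frac{18477}{8} \approx -2309.6$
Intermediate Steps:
$O{\left(F,M \right)} = \frac{59}{32} + \frac{3}{4 F}$ ($O{\left(F,M \right)} = \frac{7}{4} - \frac{- \frac{3}{F} + \frac{6 \cdot 1^{2}}{-16}}{4} = \frac{7}{4} - \frac{- \frac{3}{F} + 6 \cdot 1 \left(- \frac{1}{16}\right)}{4} = \frac{7}{4} - \frac{- \frac{3}{F} + 6 \left(- \frac{1}{16}\right)}{4} = \frac{7}{4} - \frac{- \frac{3}{F} - \frac{3}{8}}{4} = \frac{7}{4} - \frac{- \frac{3}{8} - \frac{3}{F}}{4} = \frac{7}{4} + \left(\frac{3}{32} + \frac{3}{4 F}\right) = \frac{59}{32} + \frac{3}{4 F}$)
$- 948 O{\left(-12,19 \right)} - 621 = - 948 \frac{24 + 59 \left(-12\right)}{32 \left(-12\right)} - 621 = - 948 \cdot \frac{1}{32} \left(- \frac{1}{12}\right) \left(24 - 708\right) - 621 = - 948 \cdot \frac{1}{32} \left(- \frac{1}{12}\right) \left(-684\right) - 621 = \left(-948\right) \frac{57}{32} - 621 = - \frac{13509}{8} - 621 = - \frac{18477}{8}$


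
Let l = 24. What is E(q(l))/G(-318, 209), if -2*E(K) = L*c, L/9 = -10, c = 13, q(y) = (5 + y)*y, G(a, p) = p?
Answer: 585/209 ≈ 2.7990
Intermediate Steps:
q(y) = y*(5 + y)
L = -90 (L = 9*(-10) = -90)
E(K) = 585 (E(K) = -(-45)*13 = -½*(-1170) = 585)
E(q(l))/G(-318, 209) = 585/209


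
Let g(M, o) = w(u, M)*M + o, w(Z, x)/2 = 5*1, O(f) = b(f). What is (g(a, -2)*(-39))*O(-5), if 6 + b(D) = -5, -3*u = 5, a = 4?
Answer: 16302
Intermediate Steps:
u = -5/3 (u = -⅓*5 = -5/3 ≈ -1.6667)
b(D) = -11 (b(D) = -6 - 5 = -11)
O(f) = -11
w(Z, x) = 10 (w(Z, x) = 2*(5*1) = 2*5 = 10)
g(M, o) = o + 10*M (g(M, o) = 10*M + o = o + 10*M)
(g(a, -2)*(-39))*O(-5) = ((-2 + 10*4)*(-39))*(-11) = ((-2 + 40)*(-39))*(-11) = (38*(-39))*(-11) = -1482*(-11) = 16302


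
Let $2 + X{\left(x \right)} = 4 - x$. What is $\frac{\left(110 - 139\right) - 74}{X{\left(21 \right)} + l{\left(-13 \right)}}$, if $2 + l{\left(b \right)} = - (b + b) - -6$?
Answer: $- \frac{103}{11} \approx -9.3636$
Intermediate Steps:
$l{\left(b \right)} = 4 - 2 b$ ($l{\left(b \right)} = -2 - \left(-6 + 2 b\right) = 4 - 2 b$)
$X{\left(x \right)} = 2 - x$ ($X{\left(x \right)} = -2 - \left(-4 + x\right) = 2 - x$)
$\frac{\left(110 - 139\right) - 74}{X{\left(21 \right)} + l{\left(-13 \right)}} = \frac{\left(110 - 139\right) - 74}{\left(2 - 21\right) + \left(4 - -26\right)} = \frac{\left(110 - 139\right) - 74}{\left(2 - 21\right) + \left(4 + 26\right)} = \frac{-29 - 74}{-19 + 30} = - \frac{103}{11}$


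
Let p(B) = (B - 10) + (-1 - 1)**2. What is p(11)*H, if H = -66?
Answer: -330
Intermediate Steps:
p(B) = -6 + B (p(B) = (-10 + B) + (-2)**2 = (-10 + B) + 4 = -6 + B)
p(11)*H = (-6 + 11)*(-66) = 5*(-66) = -330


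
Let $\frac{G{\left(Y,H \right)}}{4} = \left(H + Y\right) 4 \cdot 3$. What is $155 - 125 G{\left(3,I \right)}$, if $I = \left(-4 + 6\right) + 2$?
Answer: $-41845$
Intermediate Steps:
$I = 4$ ($I = 2 + 2 = 4$)
$G{\left(Y,H \right)} = 48 H + 48 Y$ ($G{\left(Y,H \right)} = 4 \left(H + Y\right) 4 \cdot 3 = 4 \left(4 H + 4 Y\right) 3 = 4 \left(12 H + 12 Y\right) = 48 H + 48 Y$)
$155 - 125 G{\left(3,I \right)} = 155 - 125 \left(48 \cdot 4 + 48 \cdot 3\right) = 155 - 125 \left(192 + 144\right) = 155 - 42000 = -41845$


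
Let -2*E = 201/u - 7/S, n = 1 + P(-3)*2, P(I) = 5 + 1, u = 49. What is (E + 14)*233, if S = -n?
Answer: 1733520/637 ≈ 2721.4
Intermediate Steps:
P(I) = 6
n = 13 (n = 1 + 6*2 = 1 + 12 = 13)
S = -13 (S = -1*13 = -13)
E = -1478/637 (E = -(201/49 - 7/(-13))/2 = -(201*(1/49) - 7*(-1/13))/2 = -(201/49 + 7/13)/2 = -1/2*2956/637 = -1478/637 ≈ -2.3203)
(E + 14)*233 = (-1478/637 + 14)*233 = (7440/637)*233 = 1733520/637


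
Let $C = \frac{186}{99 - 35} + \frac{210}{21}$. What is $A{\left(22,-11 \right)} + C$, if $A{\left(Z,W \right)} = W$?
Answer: $\frac{61}{32} \approx 1.9063$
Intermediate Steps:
$C = \frac{413}{32}$ ($C = \frac{186}{64} + 210 \cdot \frac{1}{21} = 186 \cdot \frac{1}{64} + 10 = \frac{93}{32} + 10 = \frac{413}{32} \approx 12.906$)
$A{\left(22,-11 \right)} + C = -11 + \frac{413}{32} = \frac{61}{32}$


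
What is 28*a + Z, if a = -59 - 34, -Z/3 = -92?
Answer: -2328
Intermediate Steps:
Z = 276 (Z = -3*(-92) = 276)
a = -93
28*a + Z = 28*(-93) + 276 = -2604 + 276 = -2328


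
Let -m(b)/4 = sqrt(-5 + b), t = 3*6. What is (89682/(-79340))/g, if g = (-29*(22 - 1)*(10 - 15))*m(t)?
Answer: 14947*sqrt(13)/2093782600 ≈ 2.5739e-5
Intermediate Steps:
t = 18
m(b) = -4*sqrt(-5 + b)
g = -12180*sqrt(13) (g = (-29*(22 - 1)*(10 - 15))*(-4*sqrt(-5 + 18)) = (-609*(-5))*(-4*sqrt(13)) = (-29*(-105))*(-4*sqrt(13)) = 3045*(-4*sqrt(13)) = -12180*sqrt(13) ≈ -43916.)
(89682/(-79340))/g = (89682/(-79340))/((-12180*sqrt(13))) = (89682*(-1/79340))*(-sqrt(13)/158340) = -(-14947)*sqrt(13)/2093782600 = 14947*sqrt(13)/2093782600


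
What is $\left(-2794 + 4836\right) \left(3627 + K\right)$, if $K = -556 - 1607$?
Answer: $2989488$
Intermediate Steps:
$K = -2163$
$\left(-2794 + 4836\right) \left(3627 + K\right) = \left(-2794 + 4836\right) \left(3627 - 2163\right) = 2042 \cdot 1464 = 2989488$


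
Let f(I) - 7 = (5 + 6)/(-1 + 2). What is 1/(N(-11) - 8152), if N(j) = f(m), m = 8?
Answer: -1/8134 ≈ -0.00012294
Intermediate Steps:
f(I) = 18 (f(I) = 7 + (5 + 6)/(-1 + 2) = 7 + 11/1 = 7 + 11*1 = 7 + 11 = 18)
N(j) = 18
1/(N(-11) - 8152) = 1/(18 - 8152) = 1/(-8134) = -1/8134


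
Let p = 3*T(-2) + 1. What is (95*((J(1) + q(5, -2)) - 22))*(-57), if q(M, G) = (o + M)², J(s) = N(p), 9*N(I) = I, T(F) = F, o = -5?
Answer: 366415/3 ≈ 1.2214e+5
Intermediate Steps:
p = -5 (p = 3*(-2) + 1 = -6 + 1 = -5)
N(I) = I/9
J(s) = -5/9 (J(s) = (⅑)*(-5) = -5/9)
q(M, G) = (-5 + M)²
(95*((J(1) + q(5, -2)) - 22))*(-57) = (95*((-5/9 + (-5 + 5)²) - 22))*(-57) = (95*((-5/9 + 0²) - 22))*(-57) = (95*((-5/9 + 0) - 22))*(-57) = (95*(-5/9 - 22))*(-57) = (95*(-203/9))*(-57) = -19285/9*(-57) = 366415/3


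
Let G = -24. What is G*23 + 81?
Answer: -471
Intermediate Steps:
G*23 + 81 = -24*23 + 81 = -552 + 81 = -471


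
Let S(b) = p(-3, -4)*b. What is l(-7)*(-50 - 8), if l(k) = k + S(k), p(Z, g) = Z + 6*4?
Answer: 8932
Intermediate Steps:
p(Z, g) = 24 + Z (p(Z, g) = Z + 24 = 24 + Z)
S(b) = 21*b (S(b) = (24 - 3)*b = 21*b)
l(k) = 22*k (l(k) = k + 21*k = 22*k)
l(-7)*(-50 - 8) = (22*(-7))*(-50 - 8) = -154*(-58) = 8932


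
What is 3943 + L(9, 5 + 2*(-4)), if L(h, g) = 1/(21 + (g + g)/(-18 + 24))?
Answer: 78861/20 ≈ 3943.1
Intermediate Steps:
L(h, g) = 1/(21 + g/3) (L(h, g) = 1/(21 + (2*g)/6) = 1/(21 + (2*g)*(⅙)) = 1/(21 + g/3))
3943 + L(9, 5 + 2*(-4)) = 3943 + 3/(63 + (5 + 2*(-4))) = 3943 + 3/(63 + (5 - 8)) = 3943 + 3/(63 - 3) = 3943 + 3/60 = 3943 + 3*(1/60) = 3943 + 1/20 = 78861/20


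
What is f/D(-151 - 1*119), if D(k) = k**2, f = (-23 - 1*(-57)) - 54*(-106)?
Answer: 2879/36450 ≈ 0.078985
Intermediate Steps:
f = 5758 (f = (-23 + 57) + 5724 = 34 + 5724 = 5758)
f/D(-151 - 1*119) = 5758/((-151 - 1*119)**2) = 5758/((-151 - 119)**2) = 5758/((-270)**2) = 5758/72900 = 5758*(1/72900) = 2879/36450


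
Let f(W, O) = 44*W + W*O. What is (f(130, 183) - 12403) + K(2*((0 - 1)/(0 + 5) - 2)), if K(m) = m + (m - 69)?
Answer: 85146/5 ≈ 17029.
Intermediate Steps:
K(m) = -69 + 2*m (K(m) = m + (-69 + m) = -69 + 2*m)
f(W, O) = 44*W + O*W
(f(130, 183) - 12403) + K(2*((0 - 1)/(0 + 5) - 2)) = (130*(44 + 183) - 12403) + (-69 + 2*(2*((0 - 1)/(0 + 5) - 2))) = (130*227 - 12403) + (-69 + 2*(2*(-1/5 - 2))) = (29510 - 12403) + (-69 + 2*(2*(-1*⅕ - 2))) = 17107 + (-69 + 2*(2*(-⅕ - 2))) = 17107 + (-69 + 2*(2*(-11/5))) = 17107 + (-69 + 2*(-22/5)) = 17107 + (-69 - 44/5) = 17107 - 389/5 = 85146/5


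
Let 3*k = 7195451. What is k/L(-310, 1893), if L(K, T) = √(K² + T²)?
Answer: 248119*√3679549/380643 ≈ 1250.4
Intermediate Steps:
k = 7195451/3 (k = (⅓)*7195451 = 7195451/3 ≈ 2.3985e+6)
k/L(-310, 1893) = 7195451/(3*(√((-310)² + 1893²))) = 7195451/(3*(√(96100 + 3583449))) = 7195451/(3*(√3679549)) = 7195451*(√3679549/3679549)/3 = 248119*√3679549/380643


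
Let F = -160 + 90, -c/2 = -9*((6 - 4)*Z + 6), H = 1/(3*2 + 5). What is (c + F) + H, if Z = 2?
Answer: 1211/11 ≈ 110.09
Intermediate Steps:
H = 1/11 (H = 1/(6 + 5) = 1/11 ≈ 0.090909)
c = 180 (c = -(-18)*((6 - 4)*2 + 6) = -(-18)*(2*2 + 6) = -(-18)*(4 + 6) = -(-18)*10 = -2*(-90) = 180)
F = -70
(c + F) + H = (180 - 70) + 1/11 = 110 + 1/11 = 1211/11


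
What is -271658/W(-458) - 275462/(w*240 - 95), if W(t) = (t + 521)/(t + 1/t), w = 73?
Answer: 496472091383351/251390475 ≈ 1.9749e+6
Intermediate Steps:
W(t) = (521 + t)/(t + 1/t)
-271658/W(-458) - 275462/(w*240 - 95) = -271658*(-(1 + (-458)²)/(458*(521 - 458))) - 275462/(73*240 - 95) = -271658/((-458*63/(1 + 209764))) - 275462/(17520 - 95) = -271658/((-458*63/209765)) - 275462/17425 = -271658/((-458*1/209765*63)) - 275462*1/17425 = -271658/(-28854/209765) - 275462/17425 = -271658*(-209765/28854) - 275462/17425 = 28492170185/14427 - 275462/17425 = 496472091383351/251390475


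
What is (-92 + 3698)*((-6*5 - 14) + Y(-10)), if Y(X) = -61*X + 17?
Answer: 2102298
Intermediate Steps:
Y(X) = 17 - 61*X
(-92 + 3698)*((-6*5 - 14) + Y(-10)) = (-92 + 3698)*((-6*5 - 14) + (17 - 61*(-10))) = 3606*((-30 - 14) + (17 + 610)) = 3606*(-44 + 627) = 3606*583 = 2102298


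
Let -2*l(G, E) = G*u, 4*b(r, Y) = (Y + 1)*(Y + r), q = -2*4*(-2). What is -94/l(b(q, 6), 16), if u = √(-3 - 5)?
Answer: -94*I*√2/77 ≈ -1.7264*I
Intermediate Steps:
u = 2*I*√2 (u = √(-8) = 2*I*√2 ≈ 2.8284*I)
q = 16 (q = -8*(-2) = 16)
b(r, Y) = (1 + Y)*(Y + r)/4 (b(r, Y) = ((Y + 1)*(Y + r))/4 = ((1 + Y)*(Y + r))/4 = (1 + Y)*(Y + r)/4)
l(G, E) = -I*G*√2 (l(G, E) = -G*2*I*√2/2 = -I*G*√2)
-94/l(b(q, 6), 16) = -94*I*√2/(2*((¼)*6 + (¼)*16 + (¼)*6² + (¼)*6*16)) = -94*I*√2/(2*(3/2 + 4 + (¼)*36 + 24)) = -94*I*√2/(2*(3/2 + 4 + 9 + 24)) = -94*I*√2/77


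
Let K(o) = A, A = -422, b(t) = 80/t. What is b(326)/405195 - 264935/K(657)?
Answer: 3499621000171/5574348654 ≈ 627.81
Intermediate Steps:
K(o) = -422
b(326)/405195 - 264935/K(657) = (80/326)/405195 - 264935/(-422) = (80*(1/326))*(1/405195) - 264935*(-1/422) = (40/163)*(1/405195) + 264935/422 = 8/13209357 + 264935/422 = 3499621000171/5574348654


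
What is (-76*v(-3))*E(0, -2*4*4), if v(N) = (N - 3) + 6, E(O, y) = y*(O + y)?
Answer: 0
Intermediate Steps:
v(N) = 3 + N (v(N) = (-3 + N) + 6 = 3 + N)
(-76*v(-3))*E(0, -2*4*4) = (-76*(3 - 3))*((-2*4*4)*(0 - 2*4*4)) = (-76*0)*((-8*4)*(0 - 8*4)) = 0*(-32*(0 - 32)) = 0*(-32*(-32)) = 0*1024 = 0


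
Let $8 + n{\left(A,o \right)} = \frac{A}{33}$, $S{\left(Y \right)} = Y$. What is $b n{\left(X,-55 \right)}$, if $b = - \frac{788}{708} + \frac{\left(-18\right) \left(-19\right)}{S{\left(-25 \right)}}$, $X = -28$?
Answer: $\frac{19114028}{146025} \approx 130.9$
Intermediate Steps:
$n{\left(A,o \right)} = -8 + \frac{A}{33}$
$b = - \frac{65459}{4425}$ ($b = - \frac{788}{708} + \frac{\left(-18\right) \left(-19\right)}{-25} = \left(-788\right) \frac{1}{708} + 342 \left(- \frac{1}{25}\right) = - \frac{197}{177} - \frac{342}{25} = - \frac{65459}{4425} \approx -14.793$)
$b n{\left(X,-55 \right)} = - \frac{65459 \left(-8 + \frac{1}{33} \left(-28\right)\right)}{4425} = - \frac{65459 \left(-8 - \frac{28}{33}\right)}{4425} = \left(- \frac{65459}{4425}\right) \left(- \frac{292}{33}\right) = \frac{19114028}{146025}$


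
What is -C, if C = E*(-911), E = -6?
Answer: -5466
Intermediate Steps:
C = 5466 (C = -6*(-911) = 5466)
-C = -1*5466 = -5466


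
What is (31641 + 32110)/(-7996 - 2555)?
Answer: -63751/10551 ≈ -6.0422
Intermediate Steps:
(31641 + 32110)/(-7996 - 2555) = 63751/(-10551) = 63751*(-1/10551) = -63751/10551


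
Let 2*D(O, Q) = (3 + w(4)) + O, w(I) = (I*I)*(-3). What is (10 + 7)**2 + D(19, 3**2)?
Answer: 276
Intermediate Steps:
w(I) = -3*I**2 (w(I) = I**2*(-3) = -3*I**2)
D(O, Q) = -45/2 + O/2 (D(O, Q) = ((3 - 3*4**2) + O)/2 = ((3 - 3*16) + O)/2 = ((3 - 48) + O)/2 = (-45 + O)/2 = -45/2 + O/2)
(10 + 7)**2 + D(19, 3**2) = (10 + 7)**2 + (-45/2 + (1/2)*19) = 17**2 + (-45/2 + 19/2) = 289 - 13 = 276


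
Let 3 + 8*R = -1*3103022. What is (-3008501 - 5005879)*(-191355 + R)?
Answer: 9284388744675/2 ≈ 4.6422e+12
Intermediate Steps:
R = -3103025/8 (R = -3/8 + (-1*3103022)/8 = -3/8 + (1/8)*(-3103022) = -3/8 - 1551511/4 = -3103025/8 ≈ -3.8788e+5)
(-3008501 - 5005879)*(-191355 + R) = (-3008501 - 5005879)*(-191355 - 3103025/8) = -8014380*(-4633865/8) = 9284388744675/2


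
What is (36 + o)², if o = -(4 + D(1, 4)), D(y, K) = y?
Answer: 961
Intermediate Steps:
o = -5 (o = -(4 + 1) = -1*5 = -5)
(36 + o)² = (36 - 5)² = 31² = 961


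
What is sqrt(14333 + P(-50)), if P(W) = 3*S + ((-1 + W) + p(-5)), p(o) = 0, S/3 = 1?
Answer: sqrt(14291) ≈ 119.54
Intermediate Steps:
S = 3 (S = 3*1 = 3)
P(W) = 8 + W (P(W) = 3*3 + ((-1 + W) + 0) = 9 + (-1 + W) = 8 + W)
sqrt(14333 + P(-50)) = sqrt(14333 + (8 - 50)) = sqrt(14333 - 42) = sqrt(14291)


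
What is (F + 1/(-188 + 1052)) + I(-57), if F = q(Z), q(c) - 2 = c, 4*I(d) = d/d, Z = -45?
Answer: -36935/864 ≈ -42.749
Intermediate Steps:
I(d) = ¼ (I(d) = (d/d)/4 = (¼)*1 = ¼)
q(c) = 2 + c
F = -43 (F = 2 - 45 = -43)
(F + 1/(-188 + 1052)) + I(-57) = (-43 + 1/(-188 + 1052)) + ¼ = (-43 + 1/864) + ¼ = -37151/864 + ¼ = -36935/864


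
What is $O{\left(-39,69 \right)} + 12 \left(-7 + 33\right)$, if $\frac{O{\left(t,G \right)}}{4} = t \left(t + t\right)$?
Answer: $12480$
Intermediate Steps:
$O{\left(t,G \right)} = 8 t^{2}$ ($O{\left(t,G \right)} = 4 t \left(t + t\right) = 4 t 2 t = 4 \cdot 2 t^{2} = 8 t^{2}$)
$O{\left(-39,69 \right)} + 12 \left(-7 + 33\right) = 8 \left(-39\right)^{2} + 12 \left(-7 + 33\right) = 8 \cdot 1521 + 12 \cdot 26 = 12168 + 312 = 12480$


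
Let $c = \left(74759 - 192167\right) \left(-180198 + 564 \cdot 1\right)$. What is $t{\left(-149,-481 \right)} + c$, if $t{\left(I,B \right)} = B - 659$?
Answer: $21090467532$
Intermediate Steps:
$t{\left(I,B \right)} = -659 + B$
$c = 21090468672$ ($c = - 117408 \left(-180198 + 564\right) = \left(-117408\right) \left(-179634\right) = 21090468672$)
$t{\left(-149,-481 \right)} + c = \left(-659 - 481\right) + 21090468672 = -1140 + 21090468672 = 21090467532$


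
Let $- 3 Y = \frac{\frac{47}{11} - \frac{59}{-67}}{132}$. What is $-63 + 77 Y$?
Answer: $- \frac{94339}{1474} \approx -64.002$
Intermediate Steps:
$Y = - \frac{211}{16214}$ ($Y = - \frac{\left(\frac{47}{11} - \frac{59}{-67}\right) \frac{1}{132}}{3} = - \frac{\left(47 \cdot \frac{1}{11} - - \frac{59}{67}\right) \frac{1}{132}}{3} = - \frac{\left(\frac{47}{11} + \frac{59}{67}\right) \frac{1}{132}}{3} = - \frac{\frac{3798}{737} \cdot \frac{1}{132}}{3} = \left(- \frac{1}{3}\right) \frac{633}{16214} = - \frac{211}{16214} \approx -0.013013$)
$-63 + 77 Y = -63 + 77 \left(- \frac{211}{16214}\right) = -63 - \frac{1477}{1474} = - \frac{94339}{1474}$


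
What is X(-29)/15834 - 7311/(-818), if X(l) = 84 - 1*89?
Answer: 28939571/3238053 ≈ 8.9373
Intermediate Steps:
X(l) = -5 (X(l) = 84 - 89 = -5)
X(-29)/15834 - 7311/(-818) = -5/15834 - 7311/(-818) = -5*1/15834 - 7311*(-1/818) = -5/15834 + 7311/818 = 28939571/3238053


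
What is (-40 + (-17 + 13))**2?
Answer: 1936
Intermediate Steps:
(-40 + (-17 + 13))**2 = (-40 - 4)**2 = (-44)**2 = 1936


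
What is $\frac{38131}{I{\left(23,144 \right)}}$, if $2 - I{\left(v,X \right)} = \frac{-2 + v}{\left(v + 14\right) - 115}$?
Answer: $\frac{991406}{59} \approx 16804.0$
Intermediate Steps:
$I{\left(v,X \right)} = 2 - \frac{-2 + v}{-101 + v}$ ($I{\left(v,X \right)} = 2 - \frac{-2 + v}{\left(v + 14\right) - 115} = 2 - \frac{-2 + v}{\left(14 + v\right) - 115} = 2 - \frac{-2 + v}{-101 + v}$)
$\frac{38131}{I{\left(23,144 \right)}} = \frac{38131}{\frac{1}{-101 + 23} \left(-200 + 23\right)} = \frac{38131}{\frac{1}{-78} \left(-177\right)} = \frac{38131}{\left(- \frac{1}{78}\right) \left(-177\right)} = \frac{38131}{\frac{59}{26}} = 38131 \cdot \frac{26}{59} = \frac{991406}{59}$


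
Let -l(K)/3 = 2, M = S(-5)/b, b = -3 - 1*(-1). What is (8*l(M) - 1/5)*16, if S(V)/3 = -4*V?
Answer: -3856/5 ≈ -771.20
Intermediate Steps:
S(V) = -12*V (S(V) = 3*(-4*V) = -12*V)
b = -2 (b = -3 + 1 = -2)
M = -30 (M = -12*(-5)/(-2) = 60*(-½) = -30)
l(K) = -6 (l(K) = -3*2 = -6)
(8*l(M) - 1/5)*16 = (8*(-6) - 1/5)*16 = (-48 - 1*⅕)*16 = (-48 - ⅕)*16 = -241/5*16 = -3856/5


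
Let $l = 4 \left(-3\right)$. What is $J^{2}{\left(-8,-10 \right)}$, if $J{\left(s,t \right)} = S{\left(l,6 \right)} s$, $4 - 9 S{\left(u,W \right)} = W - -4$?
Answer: $\frac{256}{9} \approx 28.444$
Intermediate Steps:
$l = -12$
$S{\left(u,W \right)} = - \frac{W}{9}$ ($S{\left(u,W \right)} = \frac{4}{9} - \frac{W - -4}{9} = \frac{4}{9} - \frac{W + 4}{9} = \frac{4}{9} - \frac{4 + W}{9} = \frac{4}{9} - \left(\frac{4}{9} + \frac{W}{9}\right) = - \frac{W}{9}$)
$J{\left(s,t \right)} = - \frac{2 s}{3}$ ($J{\left(s,t \right)} = \left(- \frac{1}{9}\right) 6 s = - \frac{2 s}{3}$)
$J^{2}{\left(-8,-10 \right)} = \left(\left(- \frac{2}{3}\right) \left(-8\right)\right)^{2} = \left(\frac{16}{3}\right)^{2} = \frac{256}{9}$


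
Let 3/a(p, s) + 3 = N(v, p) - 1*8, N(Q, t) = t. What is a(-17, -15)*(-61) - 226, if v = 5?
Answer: -6145/28 ≈ -219.46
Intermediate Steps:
a(p, s) = 3/(-11 + p) (a(p, s) = 3/(-3 + (p - 1*8)) = 3/(-3 + (p - 8)) = 3/(-3 + (-8 + p)) = 3/(-11 + p))
a(-17, -15)*(-61) - 226 = (3/(-11 - 17))*(-61) - 226 = (3/(-28))*(-61) - 226 = (3*(-1/28))*(-61) - 226 = -3/28*(-61) - 226 = 183/28 - 226 = -6145/28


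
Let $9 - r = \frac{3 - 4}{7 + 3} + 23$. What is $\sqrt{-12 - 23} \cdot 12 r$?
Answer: $- \frac{834 i \sqrt{35}}{5} \approx - 986.8 i$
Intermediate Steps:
$r = - \frac{139}{10}$ ($r = 9 - \left(\frac{3 - 4}{7 + 3} + 23\right) = 9 - \left(- \frac{1}{10} + 23\right) = 9 - \frac{229}{10} = - \frac{139}{10} \approx -13.9$)
$\sqrt{-12 - 23} \cdot 12 r = \sqrt{-12 - 23} \cdot 12 \left(- \frac{139}{10}\right) = \sqrt{-35} \cdot 12 \left(- \frac{139}{10}\right) = i \sqrt{35} \cdot 12 \left(- \frac{139}{10}\right) = 12 i \sqrt{35} \left(- \frac{139}{10}\right) = - \frac{834 i \sqrt{35}}{5}$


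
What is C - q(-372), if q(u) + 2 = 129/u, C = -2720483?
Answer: -337339601/124 ≈ -2.7205e+6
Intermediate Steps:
q(u) = -2 + 129/u
C - q(-372) = -2720483 - (-2 + 129/(-372)) = -2720483 - (-2 + 129*(-1/372)) = -2720483 - (-2 - 43/124) = -2720483 - 1*(-291/124) = -2720483 + 291/124 = -337339601/124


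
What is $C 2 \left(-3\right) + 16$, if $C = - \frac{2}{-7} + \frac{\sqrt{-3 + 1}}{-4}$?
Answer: $\frac{100}{7} + \frac{3 i \sqrt{2}}{2} \approx 14.286 + 2.1213 i$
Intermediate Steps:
$C = \frac{2}{7} - \frac{i \sqrt{2}}{4}$ ($C = \left(-2\right) \left(- \frac{1}{7}\right) + \sqrt{-2} \left(- \frac{1}{4}\right) = \frac{2}{7} + i \sqrt{2} \left(- \frac{1}{4}\right) = \frac{2}{7} - \frac{i \sqrt{2}}{4} \approx 0.28571 - 0.35355 i$)
$C 2 \left(-3\right) + 16 = \left(\frac{2}{7} - \frac{i \sqrt{2}}{4}\right) 2 \left(-3\right) + 16 = \left(\frac{2}{7} - \frac{i \sqrt{2}}{4}\right) \left(-6\right) + 16 = \left(- \frac{12}{7} + \frac{3 i \sqrt{2}}{2}\right) + 16 = \frac{100}{7} + \frac{3 i \sqrt{2}}{2}$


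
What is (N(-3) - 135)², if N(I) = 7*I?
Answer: 24336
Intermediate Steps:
(N(-3) - 135)² = (7*(-3) - 135)² = (-21 - 135)² = (-156)² = 24336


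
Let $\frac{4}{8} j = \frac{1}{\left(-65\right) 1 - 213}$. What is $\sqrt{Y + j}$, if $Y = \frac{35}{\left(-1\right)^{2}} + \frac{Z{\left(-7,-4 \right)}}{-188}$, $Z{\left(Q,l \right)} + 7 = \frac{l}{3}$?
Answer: $\frac{\sqrt{53833964829}}{39198} \approx 5.9192$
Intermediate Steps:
$Z{\left(Q,l \right)} = -7 + \frac{l}{3}$
$Y = \frac{19765}{564}$ ($Y = \frac{35}{\left(-1\right)^{2}} + \frac{-7 + \frac{1}{3} \left(-4\right)}{-188} = \frac{35}{1} + \left(-7 - \frac{4}{3}\right) \left(- \frac{1}{188}\right) = 35 \cdot 1 - - \frac{25}{564} = 35 + \frac{25}{564} = \frac{19765}{564} \approx 35.044$)
$j = - \frac{1}{139}$ ($j = \frac{2}{\left(-65\right) 1 - 213} = \frac{2}{-65 - 213} = \frac{2}{-278} = 2 \left(- \frac{1}{278}\right) = - \frac{1}{139} \approx -0.0071942$)
$\sqrt{Y + j} = \sqrt{\frac{19765}{564} - \frac{1}{139}} = \sqrt{\frac{2746771}{78396}} = \frac{\sqrt{53833964829}}{39198}$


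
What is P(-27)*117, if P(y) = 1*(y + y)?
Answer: -6318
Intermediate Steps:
P(y) = 2*y (P(y) = 1*(2*y) = 2*y)
P(-27)*117 = (2*(-27))*117 = -54*117 = -6318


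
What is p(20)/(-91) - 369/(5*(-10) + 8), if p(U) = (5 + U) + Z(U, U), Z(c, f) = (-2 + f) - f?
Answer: 1553/182 ≈ 8.5330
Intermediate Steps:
Z(c, f) = -2
p(U) = 3 + U (p(U) = (5 + U) - 2 = 3 + U)
p(20)/(-91) - 369/(5*(-10) + 8) = (3 + 20)/(-91) - 369/(5*(-10) + 8) = 23*(-1/91) - 369/(-50 + 8) = -23/91 - 369/(-42) = -23/91 - 369*(-1/42) = -23/91 + 123/14 = 1553/182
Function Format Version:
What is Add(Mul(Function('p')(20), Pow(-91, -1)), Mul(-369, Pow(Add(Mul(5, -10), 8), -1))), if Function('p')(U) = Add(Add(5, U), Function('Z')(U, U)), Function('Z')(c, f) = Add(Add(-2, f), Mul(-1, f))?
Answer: Rational(1553, 182) ≈ 8.5330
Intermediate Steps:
Function('Z')(c, f) = -2
Function('p')(U) = Add(3, U) (Function('p')(U) = Add(Add(5, U), -2) = Add(3, U))
Add(Mul(Function('p')(20), Pow(-91, -1)), Mul(-369, Pow(Add(Mul(5, -10), 8), -1))) = Add(Mul(Add(3, 20), Pow(-91, -1)), Mul(-369, Pow(Add(Mul(5, -10), 8), -1))) = Add(Mul(23, Rational(-1, 91)), Mul(-369, Pow(Add(-50, 8), -1))) = Add(Rational(-23, 91), Mul(-369, Pow(-42, -1))) = Add(Rational(-23, 91), Mul(-369, Rational(-1, 42))) = Add(Rational(-23, 91), Rational(123, 14)) = Rational(1553, 182)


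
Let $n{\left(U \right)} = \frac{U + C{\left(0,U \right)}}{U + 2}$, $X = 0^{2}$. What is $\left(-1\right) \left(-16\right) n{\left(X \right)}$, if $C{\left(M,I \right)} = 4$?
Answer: $32$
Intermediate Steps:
$X = 0$
$n{\left(U \right)} = \frac{4 + U}{2 + U}$ ($n{\left(U \right)} = \frac{U + 4}{U + 2} = \frac{4 + U}{2 + U}$)
$\left(-1\right) \left(-16\right) n{\left(X \right)} = \left(-1\right) \left(-16\right) \frac{4 + 0}{2 + 0} = 16 \cdot \frac{1}{2} \cdot 4 = 16 \cdot 2 = 32$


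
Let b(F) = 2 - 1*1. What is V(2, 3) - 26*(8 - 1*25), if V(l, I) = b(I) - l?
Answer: 441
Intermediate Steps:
b(F) = 1 (b(F) = 2 - 1 = 1)
V(l, I) = 1 - l
V(2, 3) - 26*(8 - 1*25) = (1 - 1*2) - 26*(8 - 1*25) = (1 - 2) - 26*(8 - 25) = -1 - 26*(-17) = -1 + 442 = 441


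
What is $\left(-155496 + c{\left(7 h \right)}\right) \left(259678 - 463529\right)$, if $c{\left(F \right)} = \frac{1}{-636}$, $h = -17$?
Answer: $\frac{20159937804907}{636} \approx 3.1698 \cdot 10^{10}$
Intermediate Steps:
$c{\left(F \right)} = - \frac{1}{636}$
$\left(-155496 + c{\left(7 h \right)}\right) \left(259678 - 463529\right) = \left(-155496 - \frac{1}{636}\right) \left(259678 - 463529\right) = \left(- \frac{98895457}{636}\right) \left(-203851\right) = \frac{20159937804907}{636}$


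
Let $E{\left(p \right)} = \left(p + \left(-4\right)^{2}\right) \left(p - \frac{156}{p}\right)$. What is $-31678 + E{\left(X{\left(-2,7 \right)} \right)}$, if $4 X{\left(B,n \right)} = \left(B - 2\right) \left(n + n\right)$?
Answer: $- \frac{221786}{7} \approx -31684.0$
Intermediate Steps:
$X{\left(B,n \right)} = \frac{n \left(-2 + B\right)}{2}$ ($X{\left(B,n \right)} = \frac{\left(B - 2\right) \left(n + n\right)}{4} = \frac{\left(-2 + B\right) 2 n}{4} = \frac{2 n \left(-2 + B\right)}{4} = \frac{n \left(-2 + B\right)}{2}$)
$E{\left(p \right)} = \left(16 + p\right) \left(p - \frac{156}{p}\right)$ ($E{\left(p \right)} = \left(p + 16\right) \left(p - \frac{156}{p}\right) = \left(16 + p\right) \left(p - \frac{156}{p}\right)$)
$-31678 + E{\left(X{\left(-2,7 \right)} \right)} = -31678 + \left(-156 + \left(\frac{1}{2} \cdot 7 \left(-2 - 2\right)\right)^{2} - \frac{2496}{\frac{1}{2} \cdot 7 \left(-2 - 2\right)} + 16 \cdot \frac{1}{2} \cdot 7 \left(-2 - 2\right)\right) = -31678 + \left(-156 + \left(\frac{1}{2} \cdot 7 \left(-4\right)\right)^{2} - \frac{2496}{\frac{1}{2} \cdot 7 \left(-4\right)} + 16 \cdot \frac{1}{2} \cdot 7 \left(-4\right)\right) = -31678 + \left(-156 + \left(-14\right)^{2} - \frac{2496}{-14} + 16 \left(-14\right)\right) = -31678 - \frac{40}{7} = - \frac{221786}{7}$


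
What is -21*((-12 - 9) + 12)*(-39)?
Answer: -7371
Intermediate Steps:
-21*((-12 - 9) + 12)*(-39) = -21*(-21 + 12)*(-39) = -21*(-9)*(-39) = 189*(-39) = -7371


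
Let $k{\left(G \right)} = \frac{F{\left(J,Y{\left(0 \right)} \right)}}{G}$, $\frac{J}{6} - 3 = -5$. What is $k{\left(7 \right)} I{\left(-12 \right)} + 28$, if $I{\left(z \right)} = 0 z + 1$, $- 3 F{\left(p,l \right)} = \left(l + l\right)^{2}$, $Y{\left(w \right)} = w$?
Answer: $28$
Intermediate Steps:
$J = -12$ ($J = 18 + 6 \left(-5\right) = 18 - 30 = -12$)
$F{\left(p,l \right)} = - \frac{4 l^{2}}{3}$ ($F{\left(p,l \right)} = - \frac{\left(l + l\right)^{2}}{3} = - \frac{\left(2 l\right)^{2}}{3} = - \frac{4 l^{2}}{3}$)
$k{\left(G \right)} = 0$ ($k{\left(G \right)} = \frac{\left(- \frac{4}{3}\right) 0^{2}}{G} = \frac{\left(- \frac{4}{3}\right) 0}{G} = \frac{0}{G} = 0$)
$I{\left(z \right)} = 1$ ($I{\left(z \right)} = 0 + 1 = 1$)
$k{\left(7 \right)} I{\left(-12 \right)} + 28 = 0 \cdot 1 + 28 = 0 + 28 = 28$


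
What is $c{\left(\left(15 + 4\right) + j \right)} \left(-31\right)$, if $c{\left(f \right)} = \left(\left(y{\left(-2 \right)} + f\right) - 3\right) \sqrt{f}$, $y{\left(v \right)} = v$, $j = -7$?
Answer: $- 434 \sqrt{3} \approx -751.71$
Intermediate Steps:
$c{\left(f \right)} = \sqrt{f} \left(-5 + f\right)$ ($c{\left(f \right)} = \left(\left(-2 + f\right) - 3\right) \sqrt{f} = \left(-5 + f\right) \sqrt{f} = \sqrt{f} \left(-5 + f\right)$)
$c{\left(\left(15 + 4\right) + j \right)} \left(-31\right) = \sqrt{\left(15 + 4\right) - 7} \left(-5 + \left(\left(15 + 4\right) - 7\right)\right) \left(-31\right) = \sqrt{19 - 7} \left(-5 + \left(19 - 7\right)\right) \left(-31\right) = \sqrt{12} \left(-5 + 12\right) \left(-31\right) = 2 \sqrt{3} \cdot 7 \left(-31\right) = 14 \sqrt{3} \left(-31\right) = - 434 \sqrt{3}$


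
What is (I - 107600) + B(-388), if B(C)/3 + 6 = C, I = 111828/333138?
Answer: -6039884348/55523 ≈ -1.0878e+5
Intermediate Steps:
I = 18638/55523 (I = 111828*(1/333138) = 18638/55523 ≈ 0.33568)
B(C) = -18 + 3*C
(I - 107600) + B(-388) = (18638/55523 - 107600) + (-18 + 3*(-388)) = -5974256162/55523 + (-18 - 1164) = -5974256162/55523 - 1182 = -6039884348/55523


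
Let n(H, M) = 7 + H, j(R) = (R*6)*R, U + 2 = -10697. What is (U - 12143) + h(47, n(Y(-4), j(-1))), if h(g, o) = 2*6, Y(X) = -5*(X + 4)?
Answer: -22830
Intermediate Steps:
U = -10699 (U = -2 - 10697 = -10699)
j(R) = 6*R**2 (j(R) = (6*R)*R = 6*R**2)
Y(X) = -20 - 5*X (Y(X) = -5*(4 + X) = -20 - 5*X)
h(g, o) = 12
(U - 12143) + h(47, n(Y(-4), j(-1))) = (-10699 - 12143) + 12 = -22842 + 12 = -22830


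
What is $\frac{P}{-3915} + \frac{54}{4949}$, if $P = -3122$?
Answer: $\frac{15662188}{19375335} \approx 0.80836$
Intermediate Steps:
$\frac{P}{-3915} + \frac{54}{4949} = - \frac{3122}{-3915} + \frac{54}{4949} = \left(-3122\right) \left(- \frac{1}{3915}\right) + 54 \cdot \frac{1}{4949} = \frac{3122}{3915} + \frac{54}{4949} = \frac{15662188}{19375335}$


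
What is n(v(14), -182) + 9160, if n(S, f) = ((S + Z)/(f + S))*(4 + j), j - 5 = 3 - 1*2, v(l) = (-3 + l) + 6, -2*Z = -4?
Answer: 302242/33 ≈ 9158.8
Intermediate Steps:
Z = 2 (Z = -1/2*(-4) = 2)
v(l) = 3 + l
j = 6 (j = 5 + (3 - 1*2) = 5 + (3 - 2) = 5 + 1 = 6)
n(S, f) = 10*(2 + S)/(S + f) (n(S, f) = ((S + 2)/(f + S))*(4 + 6) = ((2 + S)/(S + f))*10 = 10*(2 + S)/(S + f))
n(v(14), -182) + 9160 = 10*(2 + (3 + 14))/((3 + 14) - 182) + 9160 = 10*(2 + 17)/(17 - 182) + 9160 = 10*19/(-165) + 9160 = 10*(-1/165)*19 + 9160 = -38/33 + 9160 = 302242/33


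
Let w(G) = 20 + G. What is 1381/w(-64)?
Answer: -1381/44 ≈ -31.386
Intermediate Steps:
1381/w(-64) = 1381/(20 - 64) = 1381/(-44) = 1381*(-1/44) = -1381/44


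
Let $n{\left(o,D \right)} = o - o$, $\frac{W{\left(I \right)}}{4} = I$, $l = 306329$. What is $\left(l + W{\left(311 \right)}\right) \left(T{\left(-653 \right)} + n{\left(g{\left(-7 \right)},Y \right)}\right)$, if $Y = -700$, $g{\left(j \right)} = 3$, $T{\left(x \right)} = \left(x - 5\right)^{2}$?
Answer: $133168036372$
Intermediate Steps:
$T{\left(x \right)} = \left(-5 + x\right)^{2}$
$W{\left(I \right)} = 4 I$
$n{\left(o,D \right)} = 0$
$\left(l + W{\left(311 \right)}\right) \left(T{\left(-653 \right)} + n{\left(g{\left(-7 \right)},Y \right)}\right) = \left(306329 + 4 \cdot 311\right) \left(\left(-5 - 653\right)^{2} + 0\right) = \left(306329 + 1244\right) \left(\left(-658\right)^{2} + 0\right) = 307573 \left(432964 + 0\right) = 307573 \cdot 432964 = 133168036372$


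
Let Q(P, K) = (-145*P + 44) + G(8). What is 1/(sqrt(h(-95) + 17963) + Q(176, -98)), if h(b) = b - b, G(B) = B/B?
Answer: -25475/648957662 - sqrt(17963)/648957662 ≈ -3.9462e-5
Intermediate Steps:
G(B) = 1
h(b) = 0
Q(P, K) = 45 - 145*P (Q(P, K) = (-145*P + 44) + 1 = (44 - 145*P) + 1 = 45 - 145*P)
1/(sqrt(h(-95) + 17963) + Q(176, -98)) = 1/(sqrt(0 + 17963) + (45 - 145*176)) = 1/(sqrt(17963) + (45 - 25520)) = 1/(sqrt(17963) - 25475) = 1/(-25475 + sqrt(17963))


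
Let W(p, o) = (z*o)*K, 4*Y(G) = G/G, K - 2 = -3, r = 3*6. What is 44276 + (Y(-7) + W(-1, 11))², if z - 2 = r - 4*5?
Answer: 708417/16 ≈ 44276.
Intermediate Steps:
r = 18
K = -1 (K = 2 - 3 = -1)
z = 0 (z = 2 + (18 - 4*5) = 2 + (18 - 20) = 2 - 2 = 0)
Y(G) = ¼ (Y(G) = (G/G)/4 = (¼)*1 = ¼)
W(p, o) = 0 (W(p, o) = (0*o)*(-1) = 0*(-1) = 0)
44276 + (Y(-7) + W(-1, 11))² = 44276 + (¼ + 0)² = 44276 + (¼)² = 44276 + 1/16 = 708417/16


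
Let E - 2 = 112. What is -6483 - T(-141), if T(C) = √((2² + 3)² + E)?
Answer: -6483 - √163 ≈ -6495.8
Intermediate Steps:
E = 114 (E = 2 + 112 = 114)
T(C) = √163 (T(C) = √((2² + 3)² + 114) = √((4 + 3)² + 114) = √(7² + 114) = √(49 + 114) = √163)
-6483 - T(-141) = -6483 - √163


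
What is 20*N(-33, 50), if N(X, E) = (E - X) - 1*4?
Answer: 1580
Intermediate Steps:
N(X, E) = -4 + E - X (N(X, E) = (E - X) - 4 = -4 + E - X)
20*N(-33, 50) = 20*(-4 + 50 - 1*(-33)) = 20*(-4 + 50 + 33) = 20*79 = 1580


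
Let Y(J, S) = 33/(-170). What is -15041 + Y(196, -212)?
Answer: -2557003/170 ≈ -15041.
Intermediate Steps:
Y(J, S) = -33/170 (Y(J, S) = 33*(-1/170) = -33/170)
-15041 + Y(196, -212) = -15041 - 33/170 = -2557003/170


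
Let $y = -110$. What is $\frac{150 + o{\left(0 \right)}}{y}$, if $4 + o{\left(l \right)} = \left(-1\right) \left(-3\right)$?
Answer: $- \frac{149}{110} \approx -1.3545$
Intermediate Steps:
$o{\left(l \right)} = -1$ ($o{\left(l \right)} = -4 - -3 = -4 + 3 = -1$)
$\frac{150 + o{\left(0 \right)}}{y} = \frac{150 - 1}{-110} = \left(- \frac{1}{110}\right) 149 = - \frac{149}{110}$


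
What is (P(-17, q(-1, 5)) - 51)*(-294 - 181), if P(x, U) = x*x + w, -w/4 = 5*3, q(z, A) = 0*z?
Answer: -84550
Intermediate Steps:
q(z, A) = 0
w = -60 (w = -20*3 = -4*15 = -60)
P(x, U) = -60 + x² (P(x, U) = x*x - 60 = x² - 60 = -60 + x²)
(P(-17, q(-1, 5)) - 51)*(-294 - 181) = ((-60 + (-17)²) - 51)*(-294 - 181) = ((-60 + 289) - 51)*(-475) = (229 - 51)*(-475) = 178*(-475) = -84550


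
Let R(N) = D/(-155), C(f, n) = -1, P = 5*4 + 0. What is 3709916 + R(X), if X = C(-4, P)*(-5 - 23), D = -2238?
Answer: 575039218/155 ≈ 3.7099e+6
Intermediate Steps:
P = 20 (P = 20 + 0 = 20)
X = 28 (X = -(-5 - 23) = -1*(-28) = 28)
R(N) = 2238/155 (R(N) = -2238/(-155) = -2238*(-1/155) = 2238/155)
3709916 + R(X) = 3709916 + 2238/155 = 575039218/155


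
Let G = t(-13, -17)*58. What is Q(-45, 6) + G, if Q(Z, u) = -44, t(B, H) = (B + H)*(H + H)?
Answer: 59116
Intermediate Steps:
t(B, H) = 2*H*(B + H) (t(B, H) = (B + H)*(2*H) = 2*H*(B + H))
G = 59160 (G = (2*(-17)*(-13 - 17))*58 = (2*(-17)*(-30))*58 = 1020*58 = 59160)
Q(-45, 6) + G = -44 + 59160 = 59116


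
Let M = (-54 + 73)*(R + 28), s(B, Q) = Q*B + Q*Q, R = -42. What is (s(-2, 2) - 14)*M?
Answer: 3724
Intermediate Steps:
s(B, Q) = Q² + B*Q (s(B, Q) = B*Q + Q² = Q² + B*Q)
M = -266 (M = (-54 + 73)*(-42 + 28) = 19*(-14) = -266)
(s(-2, 2) - 14)*M = (2*(-2 + 2) - 14)*(-266) = (2*0 - 14)*(-266) = (0 - 14)*(-266) = -14*(-266) = 3724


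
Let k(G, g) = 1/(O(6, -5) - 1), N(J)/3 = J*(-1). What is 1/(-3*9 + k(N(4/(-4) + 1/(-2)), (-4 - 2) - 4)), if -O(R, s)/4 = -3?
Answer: -11/296 ≈ -0.037162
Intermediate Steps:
N(J) = -3*J (N(J) = 3*(J*(-1)) = 3*(-J) = -3*J)
O(R, s) = 12 (O(R, s) = -4*(-3) = 12)
k(G, g) = 1/11 (k(G, g) = 1/(12 - 1) = 1/11)
1/(-3*9 + k(N(4/(-4) + 1/(-2)), (-4 - 2) - 4)) = 1/(-3*9 + 1/11) = 1/(-27 + 1/11) = 1/(-296/11) = -11/296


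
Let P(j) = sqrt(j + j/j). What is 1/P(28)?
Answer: sqrt(29)/29 ≈ 0.18570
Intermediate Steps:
P(j) = sqrt(1 + j) (P(j) = sqrt(j + 1) = sqrt(1 + j))
1/P(28) = 1/(sqrt(1 + 28)) = 1/(sqrt(29)) = sqrt(29)/29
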